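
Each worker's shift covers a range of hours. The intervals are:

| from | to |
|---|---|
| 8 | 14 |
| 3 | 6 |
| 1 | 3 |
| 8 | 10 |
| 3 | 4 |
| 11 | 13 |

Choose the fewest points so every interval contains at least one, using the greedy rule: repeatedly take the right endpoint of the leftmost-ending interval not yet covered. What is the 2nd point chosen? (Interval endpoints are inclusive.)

Process intervals by earliest right end; each time one isn't hit yet, stab at its right endpoint.
By right end: [1,3]  [3,4]  [3,6]  [8,10]  [11,13]  [8,14]
[1,3] uncovered → point at 3; [8,10] uncovered → point at 10; [11,13] uncovered → point at 13.
Points: 3, 10, 13 (3 total).

10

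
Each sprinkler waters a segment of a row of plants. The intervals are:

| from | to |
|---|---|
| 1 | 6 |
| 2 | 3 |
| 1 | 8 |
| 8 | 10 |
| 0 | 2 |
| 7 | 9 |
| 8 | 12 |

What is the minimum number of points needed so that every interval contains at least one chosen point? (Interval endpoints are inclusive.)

Sorted: [0,2] [2,3] [1,6] [1,8] [7,9] [8,10] [8,12]
{[0,2],[2,3],[1,6],[1,8]} hit by 2; {[7,9],[8,10],[8,12]} hit by 9.
Points: 2, 9 (2 total).

2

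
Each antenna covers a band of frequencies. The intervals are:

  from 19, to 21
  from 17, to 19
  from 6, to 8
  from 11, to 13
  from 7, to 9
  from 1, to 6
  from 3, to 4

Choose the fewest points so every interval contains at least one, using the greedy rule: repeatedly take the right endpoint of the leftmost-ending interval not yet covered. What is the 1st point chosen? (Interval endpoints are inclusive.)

4

Process intervals by earliest right end; each time one isn't hit yet, stab at its right endpoint.
By right end: [3,4]  [1,6]  [6,8]  [7,9]  [11,13]  [17,19]  [19,21]
[3,4] uncovered → point at 4; [6,8] uncovered → point at 8; [11,13] uncovered → point at 13; [17,19] uncovered → point at 19.
Points: 4, 8, 13, 19 (4 total).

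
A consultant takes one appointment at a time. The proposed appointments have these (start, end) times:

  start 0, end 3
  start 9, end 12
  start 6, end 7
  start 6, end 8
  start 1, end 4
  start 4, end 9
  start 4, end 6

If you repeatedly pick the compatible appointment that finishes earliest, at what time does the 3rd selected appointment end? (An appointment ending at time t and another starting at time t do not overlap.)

7

Sorted by end: (0,3)  (1,4)  (4,6)  (6,7)  (6,8)  (4,9)  (9,12)
take (0,3); take (4,6); take (6,7); take (9,12).
Selected: (0,3) (4,6) (6,7) (9,12)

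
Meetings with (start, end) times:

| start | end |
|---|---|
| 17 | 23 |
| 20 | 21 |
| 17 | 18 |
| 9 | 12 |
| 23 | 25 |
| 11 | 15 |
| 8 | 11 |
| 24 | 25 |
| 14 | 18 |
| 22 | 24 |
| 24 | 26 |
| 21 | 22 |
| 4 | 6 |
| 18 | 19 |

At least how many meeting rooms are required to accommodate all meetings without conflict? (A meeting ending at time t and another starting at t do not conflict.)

Count concurrent intervals with a sweep; the peak is the room count.
starts: [4, 8, 9, 11, 14, 17, 17, 18, 20, 21, 22, 23, 24, 24]
ends:   [6, 11, 12, 15, 18, 18, 19, 21, 22, 23, 24, 25, 25, 26]
s4→1 e6→0 s8→1 s9→2 e11→1 s11→2 e12→1 s14→2 e15→1 s17→2 s17→3  — peak 3.

3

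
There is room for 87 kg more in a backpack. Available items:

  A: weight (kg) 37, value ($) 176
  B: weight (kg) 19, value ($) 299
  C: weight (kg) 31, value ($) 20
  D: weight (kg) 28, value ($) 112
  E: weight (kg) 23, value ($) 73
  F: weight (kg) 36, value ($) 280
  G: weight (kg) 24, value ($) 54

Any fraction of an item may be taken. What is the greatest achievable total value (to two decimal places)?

731.22

Order: B (299/19=15.74) > F (280/36=7.78) > A (176/37=4.76) > D (112/28=4.00) > E (73/23=3.17) > G (54/24=2.25) > C (20/31=0.65)
Fill: take B (19 @ 299) → take F (36 @ 280) → take 32/37 of A → 152.22; 87/87 used.
Total value = 731.22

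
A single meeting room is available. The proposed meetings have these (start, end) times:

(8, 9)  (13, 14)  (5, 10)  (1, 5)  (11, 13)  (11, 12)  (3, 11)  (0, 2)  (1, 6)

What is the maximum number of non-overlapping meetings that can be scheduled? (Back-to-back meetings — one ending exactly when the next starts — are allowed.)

Sort by end time and greedily take each interval whose start is ≥ the last chosen end.
Sorted by end: (0,2)  (1,5)  (1,6)  (8,9)  (5,10)  (3,11)  (11,12)  (11,13)  (13,14)
take (0,2); skip (1,5); take (8,9); skip (5,10); skip (3,11); take (11,12); skip (11,13); take (13,14).
Selected 4 meetings.

4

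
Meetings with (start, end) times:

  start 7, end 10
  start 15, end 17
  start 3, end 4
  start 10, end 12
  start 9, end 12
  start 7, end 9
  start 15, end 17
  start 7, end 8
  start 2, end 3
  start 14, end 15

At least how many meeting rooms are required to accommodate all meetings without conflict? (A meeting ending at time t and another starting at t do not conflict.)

Count concurrent intervals with a sweep; the peak is the room count.
starts: [2, 3, 7, 7, 7, 9, 10, 14, 15, 15]
ends:   [3, 4, 8, 9, 10, 12, 12, 15, 17, 17]
s2→1 e3→0 s3→1 e4→0 s7→1 s7→2 s7→3  — peak 3.

3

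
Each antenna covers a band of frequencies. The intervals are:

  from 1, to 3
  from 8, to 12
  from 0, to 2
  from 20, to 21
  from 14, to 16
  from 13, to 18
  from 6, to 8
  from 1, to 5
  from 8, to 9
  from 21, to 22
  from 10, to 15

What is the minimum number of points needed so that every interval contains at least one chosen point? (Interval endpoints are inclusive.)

4

Sort by right endpoint; whenever an interval is uncovered, place a point at its right end.
By right end: [0,2]  [1,3]  [1,5]  [6,8]  [8,9]  [8,12]  [10,15]  [14,16]  [13,18]  [20,21]  [21,22]
[0,2] uncovered → point at 2; [6,8] uncovered → point at 8; [10,15] uncovered → point at 15; [20,21] uncovered → point at 21.
Points: 2, 8, 15, 21 (4 total).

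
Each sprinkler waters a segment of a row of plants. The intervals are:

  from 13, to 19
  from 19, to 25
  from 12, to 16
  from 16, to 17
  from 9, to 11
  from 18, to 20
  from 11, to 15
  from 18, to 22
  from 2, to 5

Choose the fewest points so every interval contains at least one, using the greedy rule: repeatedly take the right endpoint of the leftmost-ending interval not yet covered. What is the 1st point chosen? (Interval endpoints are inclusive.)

5

Sort by right endpoint; whenever an interval is uncovered, place a point at its right end.
By right end: [2,5]  [9,11]  [11,15]  [12,16]  [16,17]  [13,19]  [18,20]  [18,22]  [19,25]
[2,5] uncovered → point at 5; [9,11] uncovered → point at 11; [12,16] uncovered → point at 16; [18,20] uncovered → point at 20.
Points: 5, 11, 16, 20 (4 total).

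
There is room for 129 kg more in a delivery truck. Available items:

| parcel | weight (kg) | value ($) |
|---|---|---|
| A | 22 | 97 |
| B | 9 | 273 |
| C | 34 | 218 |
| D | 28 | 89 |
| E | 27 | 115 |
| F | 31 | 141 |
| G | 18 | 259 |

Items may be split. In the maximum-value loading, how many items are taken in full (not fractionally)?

Ratios (sorted): B 30.33, G 14.39, C 6.41, F 4.55, A 4.41, E 4.26, D 3.18
take B (9 @ 273); take G (18 @ 259); take C (34 @ 218); take F (31 @ 141); take A (22 @ 97); take 15/27 of E → 63.89. Capacity used 129/129.
5 item(s) taken whole; one partial (take 15/27 of E).

5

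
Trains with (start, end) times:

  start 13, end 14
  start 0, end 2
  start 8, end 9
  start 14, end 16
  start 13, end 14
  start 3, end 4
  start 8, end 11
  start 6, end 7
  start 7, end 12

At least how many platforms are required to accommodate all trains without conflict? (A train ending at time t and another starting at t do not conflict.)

Count concurrent intervals with a sweep; the peak is the room count.
Events (time:±→running): 0:+→1 2:-→0 3:+→1 4:-→0 6:+→1 7:-→0 7:+→1 8:+→2 8:+→3 … peak 3.

3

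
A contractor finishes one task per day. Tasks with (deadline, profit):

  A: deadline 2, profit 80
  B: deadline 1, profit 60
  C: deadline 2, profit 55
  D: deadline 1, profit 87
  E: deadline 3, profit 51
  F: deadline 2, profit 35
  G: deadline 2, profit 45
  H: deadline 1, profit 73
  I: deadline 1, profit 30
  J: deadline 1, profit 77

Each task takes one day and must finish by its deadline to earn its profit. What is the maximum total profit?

Sort by profit descending; place each in the latest free slot ≤ its deadline.
By profit: D(d1,87), A(d2,80), J(d1,77), H(d1,73), B(d1,60), C(d2,55), E(d3,51), G(d2,45), F(d2,35), I(d1,30)
D→slot 1; A→slot 2; J skipped; H skipped; B skipped; C skipped; E→slot 3; G skipped; F skipped; I skipped.
Profit = 87 + 80 + 51 = 218

218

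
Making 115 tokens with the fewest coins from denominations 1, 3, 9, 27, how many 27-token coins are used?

115 = 4×27 + 2×3 + 1×1
Count of 27: 4

4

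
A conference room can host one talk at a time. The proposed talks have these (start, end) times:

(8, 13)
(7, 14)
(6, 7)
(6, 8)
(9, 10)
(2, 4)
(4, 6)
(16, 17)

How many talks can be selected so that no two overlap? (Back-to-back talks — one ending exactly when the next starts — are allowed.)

Greedy by earliest finish: after sorting by end time, pick each interval compatible with the last pick.
Sorted by end: (2,4)  (4,6)  (6,7)  (6,8)  (9,10)  (8,13)  (7,14)  (16,17)
take (2,4); take (4,6); take (6,7); skip (6,8); take (9,10); skip (8,13); skip (7,14); take (16,17).
Selected 5 talks.

5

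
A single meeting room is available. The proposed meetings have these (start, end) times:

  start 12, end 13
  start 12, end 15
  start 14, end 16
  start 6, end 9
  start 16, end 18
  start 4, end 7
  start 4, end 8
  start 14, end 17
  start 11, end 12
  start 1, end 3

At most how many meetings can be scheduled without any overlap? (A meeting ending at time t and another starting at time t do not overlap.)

By end time: (1,3), (4,7), (4,8), (6,9), (11,12), (12,13), (12,15), (14,16), (14,17), (16,18).
Pick (1,3); next start ≥ 3 → (4,7); next start ≥ 7 → (11,12); next start ≥ 12 → (12,13); next start ≥ 13 → (14,16); next start ≥ 16 → (16,18).
Selected 6 meetings.

6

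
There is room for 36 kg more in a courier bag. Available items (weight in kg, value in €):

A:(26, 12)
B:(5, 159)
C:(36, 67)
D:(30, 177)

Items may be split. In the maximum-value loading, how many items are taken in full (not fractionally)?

Order: B (159/5=31.80) > D (177/30=5.90) > C (67/36=1.86) > A (12/26=0.46)
Fill: take B (5 @ 159) → take D (30 @ 177) → take 1/36 of C → 1.86; 36/36 used.
2 item(s) taken whole; one partial (take 1/36 of C).

2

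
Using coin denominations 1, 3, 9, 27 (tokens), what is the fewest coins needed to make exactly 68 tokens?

6

Greedy: take as many of the largest coin as possible, then repeat with the remainder.
68 = 2×27 + 1×9 + 1×3 + 2×1
Total coins = 2 + 1 + 1 + 2 = 6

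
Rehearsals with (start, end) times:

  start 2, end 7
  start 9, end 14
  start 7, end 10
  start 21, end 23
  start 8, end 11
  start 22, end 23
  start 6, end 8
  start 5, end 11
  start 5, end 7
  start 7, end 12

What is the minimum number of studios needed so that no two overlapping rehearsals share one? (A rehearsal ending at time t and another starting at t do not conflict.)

The answer is the maximum number of intervals overlapping at any instant.
starts: [2, 5, 5, 6, 7, 7, 8, 9, 21, 22]
ends:   [7, 7, 8, 10, 11, 11, 12, 14, 23, 23]
s2→1 s5→2 s5→3 s6→4 e7→3 e7→2 s7→3 s7→4 e8→3 s8→4 s9→5  — peak 5.

5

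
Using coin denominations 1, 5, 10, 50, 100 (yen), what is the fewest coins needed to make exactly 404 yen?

8

404 − 4×100→4 − 4×1→0
Total coins = 4 + 4 = 8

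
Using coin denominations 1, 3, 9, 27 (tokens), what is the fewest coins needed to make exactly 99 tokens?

Use the largest denomination that fits, subtract, and repeat.
99 = 3×27 + 2×9
Total coins = 3 + 2 = 5

5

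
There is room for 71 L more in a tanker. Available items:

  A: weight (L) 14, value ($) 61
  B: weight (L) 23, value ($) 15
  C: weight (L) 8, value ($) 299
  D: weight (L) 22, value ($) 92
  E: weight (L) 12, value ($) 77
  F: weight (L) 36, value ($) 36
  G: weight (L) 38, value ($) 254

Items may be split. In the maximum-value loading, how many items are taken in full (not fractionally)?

3

Sort by value per unit weight and fill in that order.
Ratios (sorted): C 37.38, G 6.68, E 6.42, A 4.36, D 4.18, F 1.00, B 0.65
take C (8 @ 299); take G (38 @ 254); take E (12 @ 77); take 13/14 of A → 56.64. Capacity used 71/71.
3 item(s) taken whole; one partial (take 13/14 of A).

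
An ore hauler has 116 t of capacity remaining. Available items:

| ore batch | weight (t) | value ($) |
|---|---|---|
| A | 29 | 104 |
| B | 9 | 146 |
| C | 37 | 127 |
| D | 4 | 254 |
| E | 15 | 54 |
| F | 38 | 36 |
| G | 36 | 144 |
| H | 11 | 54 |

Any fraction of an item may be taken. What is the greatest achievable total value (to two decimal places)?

Ratios (sorted): D 63.50, B 16.22, H 4.91, G 4.00, E 3.60, A 3.59, C 3.43, F 0.95
take D (4 @ 254); take B (9 @ 146); take H (11 @ 54); take G (36 @ 144); take E (15 @ 54); take A (29 @ 104); take 12/37 of C → 41.19. Capacity used 116/116.
Total value = 797.19

797.19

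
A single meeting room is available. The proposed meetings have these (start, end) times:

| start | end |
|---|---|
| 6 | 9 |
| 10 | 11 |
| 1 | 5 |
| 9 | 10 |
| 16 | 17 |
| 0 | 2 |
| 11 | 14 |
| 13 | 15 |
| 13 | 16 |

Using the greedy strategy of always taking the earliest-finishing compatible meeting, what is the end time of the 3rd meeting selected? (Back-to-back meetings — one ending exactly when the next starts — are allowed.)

10

Greedy by earliest finish: after sorting by end time, pick each interval compatible with the last pick.
By end time: (0,2), (1,5), (6,9), (9,10), (10,11), (11,14), (13,15), (13,16), (16,17).
Pick (0,2); next start ≥ 2 → (6,9); next start ≥ 9 → (9,10); next start ≥ 10 → (10,11); next start ≥ 11 → (11,14); next start ≥ 14 → (16,17).
Selected: (0,2) (6,9) (9,10) (10,11) (11,14) (16,17)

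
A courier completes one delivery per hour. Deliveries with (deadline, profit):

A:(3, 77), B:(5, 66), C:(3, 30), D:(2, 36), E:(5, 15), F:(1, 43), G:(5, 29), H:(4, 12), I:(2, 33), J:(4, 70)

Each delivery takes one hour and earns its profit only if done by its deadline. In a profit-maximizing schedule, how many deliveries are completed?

5

By profit: A(d3,77), J(d4,70), B(d5,66), F(d1,43), D(d2,36), I(d2,33), C(d3,30), G(d5,29), E(d5,15), H(d4,12)
A→slot 3; J→slot 4; B→slot 5; F→slot 1; D→slot 2; I skipped; C skipped; G skipped; E skipped; H skipped.
5 of 10 scheduled.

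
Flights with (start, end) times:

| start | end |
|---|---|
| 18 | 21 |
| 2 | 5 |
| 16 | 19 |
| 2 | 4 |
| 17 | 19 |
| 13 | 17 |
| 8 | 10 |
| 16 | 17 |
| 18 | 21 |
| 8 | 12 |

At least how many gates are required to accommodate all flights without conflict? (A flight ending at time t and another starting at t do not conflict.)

Count concurrent intervals with a sweep; the peak is the room count.
Events (time:±→running): 2:+→1 2:+→2 4:-→1 5:-→0 8:+→1 8:+→2 10:-→1 12:-→0 13:+→1 16:+→2 16:+→3 17:-→2 17:-→1 17:+→2 18:+→3 18:+→4 … peak 4.

4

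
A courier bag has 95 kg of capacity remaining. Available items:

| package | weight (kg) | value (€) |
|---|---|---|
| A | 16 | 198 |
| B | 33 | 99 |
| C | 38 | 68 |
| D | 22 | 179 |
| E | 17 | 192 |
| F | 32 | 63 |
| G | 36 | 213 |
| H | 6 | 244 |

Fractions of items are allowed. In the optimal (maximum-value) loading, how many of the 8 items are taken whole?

Greedy by value/weight ratio, highest first.
Order: H (244/6=40.67) > A (198/16=12.38) > E (192/17=11.29) > D (179/22=8.14) > G (213/36=5.92) > B (99/33=3.00) > F (63/32=1.97) > C (68/38=1.79)
Fill: take H (6 @ 244) → take A (16 @ 198) → take E (17 @ 192) → take D (22 @ 179) → take 34/36 of G → 201.17; 95/95 used.
4 item(s) taken whole; one partial (take 34/36 of G).

4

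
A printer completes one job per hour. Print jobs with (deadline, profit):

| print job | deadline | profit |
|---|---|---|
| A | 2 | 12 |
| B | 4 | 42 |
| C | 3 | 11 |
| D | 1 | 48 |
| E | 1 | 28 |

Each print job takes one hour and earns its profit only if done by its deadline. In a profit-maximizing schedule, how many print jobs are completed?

Sort by profit descending; place each in the latest free slot ≤ its deadline.
Profit order: D=48 B=42 E=28 A=12 C=11
Assign: D→slot 1, B→slot 4, E skipped, A→slot 2, C→slot 3.
Slots: [1:D] [2:A] [3:C] [4:B]
4 of 5 scheduled.

4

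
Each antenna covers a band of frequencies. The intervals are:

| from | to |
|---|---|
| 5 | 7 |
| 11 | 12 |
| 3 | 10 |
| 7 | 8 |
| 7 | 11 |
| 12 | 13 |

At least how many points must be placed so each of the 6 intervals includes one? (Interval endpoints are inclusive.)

2

Sort by right endpoint; whenever an interval is uncovered, place a point at its right end.
Sorted: [5,7] [7,8] [3,10] [7,11] [11,12] [12,13]
{[5,7],[7,8],[3,10],[7,11]} hit by 7; {[11,12],[12,13]} hit by 12.
Points: 7, 12 (2 total).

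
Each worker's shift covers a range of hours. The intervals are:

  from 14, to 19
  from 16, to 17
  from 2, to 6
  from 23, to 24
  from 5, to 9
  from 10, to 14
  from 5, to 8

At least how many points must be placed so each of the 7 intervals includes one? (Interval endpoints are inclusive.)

4

Sorted: [2,6] [5,8] [5,9] [10,14] [16,17] [14,19] [23,24]
{[2,6],[5,8],[5,9]} hit by 6; {[10,14]} hit by 14; {[16,17],[14,19]} hit by 17; {[23,24]} hit by 24.
Points: 6, 14, 17, 24 (4 total).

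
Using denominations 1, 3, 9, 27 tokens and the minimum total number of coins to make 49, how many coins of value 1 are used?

1

49 − 1×27→22 − 2×9→4 − 1×3→1 − 1×1→0
Count of 1: 1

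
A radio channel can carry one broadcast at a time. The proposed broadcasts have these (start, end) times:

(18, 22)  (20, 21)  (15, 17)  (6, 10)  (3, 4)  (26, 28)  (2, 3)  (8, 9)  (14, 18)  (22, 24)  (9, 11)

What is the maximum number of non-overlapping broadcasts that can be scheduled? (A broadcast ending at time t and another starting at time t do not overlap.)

8

Sort by end time and greedily take each interval whose start is ≥ the last chosen end.
By end time: (2,3), (3,4), (8,9), (6,10), (9,11), (15,17), (14,18), (20,21), (18,22), (22,24), (26,28).
Pick (2,3); next start ≥ 3 → (3,4); next start ≥ 4 → (8,9); next start ≥ 9 → (9,11); next start ≥ 11 → (15,17); next start ≥ 17 → (20,21); next start ≥ 21 → (22,24); next start ≥ 24 → (26,28).
Selected 8 broadcasts.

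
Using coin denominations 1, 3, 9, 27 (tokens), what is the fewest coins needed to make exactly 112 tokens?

6

112 = 4×27 + 1×3 + 1×1
Total coins = 4 + 1 + 1 = 6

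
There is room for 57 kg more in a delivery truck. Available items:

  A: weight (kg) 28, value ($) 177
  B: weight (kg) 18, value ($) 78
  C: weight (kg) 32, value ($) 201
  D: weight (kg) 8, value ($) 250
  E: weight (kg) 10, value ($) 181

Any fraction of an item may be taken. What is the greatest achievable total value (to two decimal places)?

Greedy by value/weight ratio, highest first.
Ratios (sorted): D 31.25, E 18.10, A 6.32, C 6.28, B 4.33
take D (8 @ 250); take E (10 @ 181); take A (28 @ 177); take 11/32 of C → 69.09. Capacity used 57/57.
Total value = 677.09

677.09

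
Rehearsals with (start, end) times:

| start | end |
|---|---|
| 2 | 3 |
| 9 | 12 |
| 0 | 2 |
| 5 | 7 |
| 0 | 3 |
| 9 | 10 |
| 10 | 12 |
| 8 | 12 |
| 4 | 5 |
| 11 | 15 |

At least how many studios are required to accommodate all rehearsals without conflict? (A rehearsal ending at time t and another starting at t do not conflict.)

The answer is the maximum number of intervals overlapping at any instant.
Events (time:±→running): 0:+→1 0:+→2 2:-→1 2:+→2 3:-→1 3:-→0 4:+→1 5:-→0 5:+→1 7:-→0 8:+→1 9:+→2 9:+→3 10:-→2 10:+→3 11:+→4 … peak 4.

4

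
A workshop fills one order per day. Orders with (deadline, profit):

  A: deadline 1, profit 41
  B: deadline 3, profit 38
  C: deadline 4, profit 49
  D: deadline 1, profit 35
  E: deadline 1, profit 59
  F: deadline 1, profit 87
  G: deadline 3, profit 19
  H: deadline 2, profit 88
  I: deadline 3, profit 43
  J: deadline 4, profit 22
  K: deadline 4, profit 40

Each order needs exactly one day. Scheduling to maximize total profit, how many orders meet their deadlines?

4

Sort by profit descending; place each in the latest free slot ≤ its deadline.
Profit order: H=88 F=87 E=59 C=49 I=43 A=41 K=40 B=38 D=35 J=22 G=19
Assign: H→slot 2, F→slot 1, E skipped, C→slot 4, I→slot 3, A skipped, K skipped, B skipped, D skipped, J skipped, G skipped.
Slots: [1:F] [2:H] [3:I] [4:C]
4 of 11 scheduled.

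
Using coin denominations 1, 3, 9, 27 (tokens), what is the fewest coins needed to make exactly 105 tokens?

7

105 − 3×27→24 − 2×9→6 − 2×3→0
Total coins = 3 + 2 + 2 = 7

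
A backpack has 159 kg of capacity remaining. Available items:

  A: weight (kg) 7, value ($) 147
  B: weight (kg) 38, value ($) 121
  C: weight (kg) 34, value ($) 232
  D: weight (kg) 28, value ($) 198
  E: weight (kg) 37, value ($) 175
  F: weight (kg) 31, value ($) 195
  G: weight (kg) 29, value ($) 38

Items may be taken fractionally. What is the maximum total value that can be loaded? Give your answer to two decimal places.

1017.05

Ratios (sorted): A 21.00, D 7.07, C 6.82, F 6.29, E 4.73, B 3.18, G 1.31
take A (7 @ 147); take D (28 @ 198); take C (34 @ 232); take F (31 @ 195); take E (37 @ 175); take 22/38 of B → 70.05. Capacity used 159/159.
Total value = 1017.05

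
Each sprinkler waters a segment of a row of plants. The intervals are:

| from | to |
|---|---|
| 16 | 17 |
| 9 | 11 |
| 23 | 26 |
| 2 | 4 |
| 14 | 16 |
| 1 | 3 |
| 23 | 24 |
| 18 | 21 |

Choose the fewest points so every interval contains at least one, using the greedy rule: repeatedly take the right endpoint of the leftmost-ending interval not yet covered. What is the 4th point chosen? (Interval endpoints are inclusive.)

21

Sorted: [1,3] [2,4] [9,11] [14,16] [16,17] [18,21] [23,24] [23,26]
{[1,3],[2,4]} hit by 3; {[9,11]} hit by 11; {[14,16],[16,17]} hit by 16; {[18,21]} hit by 21; {[23,24],[23,26]} hit by 24.
Points: 3, 11, 16, 21, 24 (5 total).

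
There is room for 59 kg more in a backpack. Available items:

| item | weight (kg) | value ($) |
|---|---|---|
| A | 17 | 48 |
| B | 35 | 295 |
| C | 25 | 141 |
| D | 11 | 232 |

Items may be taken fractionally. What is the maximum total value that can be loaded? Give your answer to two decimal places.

600.32

Ratios (sorted): D 21.09, B 8.43, C 5.64, A 2.82
take D (11 @ 232); take B (35 @ 295); take 13/25 of C → 73.32. Capacity used 59/59.
Total value = 600.32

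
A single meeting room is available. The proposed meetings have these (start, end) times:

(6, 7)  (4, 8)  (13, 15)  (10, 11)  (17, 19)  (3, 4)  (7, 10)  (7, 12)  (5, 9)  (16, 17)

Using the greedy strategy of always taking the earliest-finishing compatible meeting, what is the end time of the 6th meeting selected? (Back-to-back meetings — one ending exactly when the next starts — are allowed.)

17

By end time: (3,4), (6,7), (4,8), (5,9), (7,10), (10,11), (7,12), (13,15), (16,17), (17,19).
Pick (3,4); next start ≥ 4 → (6,7); next start ≥ 7 → (7,10); next start ≥ 10 → (10,11); next start ≥ 11 → (13,15); next start ≥ 15 → (16,17); next start ≥ 17 → (17,19).
Selected: (3,4) (6,7) (7,10) (10,11) (13,15) (16,17) (17,19)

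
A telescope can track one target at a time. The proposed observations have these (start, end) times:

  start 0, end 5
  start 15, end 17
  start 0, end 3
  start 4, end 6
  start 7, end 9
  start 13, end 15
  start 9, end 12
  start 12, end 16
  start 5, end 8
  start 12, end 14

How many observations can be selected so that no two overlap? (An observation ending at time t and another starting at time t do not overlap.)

6

Greedy by earliest finish: after sorting by end time, pick each interval compatible with the last pick.
Sorted by end: (0,3)  (0,5)  (4,6)  (5,8)  (7,9)  (9,12)  (12,14)  (13,15)  (12,16)  (15,17)
take (0,3); take (4,6); skip (5,8); take (7,9); take (9,12); take (12,14); skip (12,16); take (15,17).
Selected 6 observations.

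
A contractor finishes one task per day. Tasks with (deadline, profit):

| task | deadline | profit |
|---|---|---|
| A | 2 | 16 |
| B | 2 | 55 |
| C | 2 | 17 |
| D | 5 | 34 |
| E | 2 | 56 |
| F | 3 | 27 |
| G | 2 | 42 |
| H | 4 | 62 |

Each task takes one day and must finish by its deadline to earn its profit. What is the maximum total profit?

By profit: H(d4,62), E(d2,56), B(d2,55), G(d2,42), D(d5,34), F(d3,27), C(d2,17), A(d2,16)
H→slot 4; E→slot 2; B→slot 1; G skipped; D→slot 5; F→slot 3; C skipped; A skipped.
Profit = 55 + 56 + 27 + 62 + 34 = 234

234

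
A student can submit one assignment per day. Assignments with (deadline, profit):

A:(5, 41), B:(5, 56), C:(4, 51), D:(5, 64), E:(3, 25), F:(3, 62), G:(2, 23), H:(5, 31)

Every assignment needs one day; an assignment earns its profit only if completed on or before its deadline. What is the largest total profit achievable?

274

By profit: D(d5,64), F(d3,62), B(d5,56), C(d4,51), A(d5,41), H(d5,31), E(d3,25), G(d2,23)
D→slot 5; F→slot 3; B→slot 4; C→slot 2; A→slot 1; H skipped; E skipped; G skipped.
Profit = 41 + 51 + 62 + 56 + 64 = 274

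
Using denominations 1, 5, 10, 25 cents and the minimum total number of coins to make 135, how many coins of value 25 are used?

5

Use the largest denomination that fits, subtract, and repeat.
135 = 5×25 + 1×10
Count of 25: 5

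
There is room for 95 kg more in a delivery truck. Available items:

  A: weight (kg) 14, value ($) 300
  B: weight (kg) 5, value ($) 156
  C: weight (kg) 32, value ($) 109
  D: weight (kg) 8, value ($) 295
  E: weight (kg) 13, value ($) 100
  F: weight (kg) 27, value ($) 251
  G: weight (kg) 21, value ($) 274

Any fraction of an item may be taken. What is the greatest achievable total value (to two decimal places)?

1399.84

Order: D (295/8=36.88) > B (156/5=31.20) > A (300/14=21.43) > G (274/21=13.05) > F (251/27=9.30) > E (100/13=7.69) > C (109/32=3.41)
Fill: take D (8 @ 295) → take B (5 @ 156) → take A (14 @ 300) → take G (21 @ 274) → take F (27 @ 251) → take E (13 @ 100) → take 7/32 of C → 23.84; 95/95 used.
Total value = 1399.84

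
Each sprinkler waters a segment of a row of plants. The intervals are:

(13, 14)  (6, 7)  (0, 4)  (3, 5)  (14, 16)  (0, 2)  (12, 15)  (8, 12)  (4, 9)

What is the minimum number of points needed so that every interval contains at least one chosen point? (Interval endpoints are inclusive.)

5

Process intervals by earliest right end; each time one isn't hit yet, stab at its right endpoint.
By right end: [0,2]  [0,4]  [3,5]  [6,7]  [4,9]  [8,12]  [13,14]  [12,15]  [14,16]
[0,2] uncovered → point at 2; [3,5] uncovered → point at 5; [6,7] uncovered → point at 7; [8,12] uncovered → point at 12; [13,14] uncovered → point at 14.
Points: 2, 5, 7, 12, 14 (5 total).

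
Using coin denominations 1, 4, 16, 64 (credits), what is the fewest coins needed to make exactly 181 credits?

181 − 2×64→53 − 3×16→5 − 1×4→1 − 1×1→0
Total coins = 2 + 3 + 1 + 1 = 7

7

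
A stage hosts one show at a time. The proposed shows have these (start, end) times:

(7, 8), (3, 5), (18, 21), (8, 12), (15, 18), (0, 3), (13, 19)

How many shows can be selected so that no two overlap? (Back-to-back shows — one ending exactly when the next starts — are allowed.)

6

Greedy by earliest finish: after sorting by end time, pick each interval compatible with the last pick.
By end time: (0,3), (3,5), (7,8), (8,12), (15,18), (13,19), (18,21).
Pick (0,3); next start ≥ 3 → (3,5); next start ≥ 5 → (7,8); next start ≥ 8 → (8,12); next start ≥ 12 → (15,18); next start ≥ 18 → (18,21).
Selected 6 shows.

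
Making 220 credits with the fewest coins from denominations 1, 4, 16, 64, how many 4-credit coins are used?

220 − 3×64→28 − 1×16→12 − 3×4→0
Count of 4: 3

3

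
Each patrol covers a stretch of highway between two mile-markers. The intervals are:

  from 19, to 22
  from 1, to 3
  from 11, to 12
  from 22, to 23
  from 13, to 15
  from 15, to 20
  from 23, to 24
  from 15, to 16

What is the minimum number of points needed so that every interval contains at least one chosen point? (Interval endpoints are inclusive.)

5

By right end: [1,3]  [11,12]  [13,15]  [15,16]  [15,20]  [19,22]  [22,23]  [23,24]
[1,3] uncovered → point at 3; [11,12] uncovered → point at 12; [13,15] uncovered → point at 15; [19,22] uncovered → point at 22; [23,24] uncovered → point at 24.
Points: 3, 12, 15, 22, 24 (5 total).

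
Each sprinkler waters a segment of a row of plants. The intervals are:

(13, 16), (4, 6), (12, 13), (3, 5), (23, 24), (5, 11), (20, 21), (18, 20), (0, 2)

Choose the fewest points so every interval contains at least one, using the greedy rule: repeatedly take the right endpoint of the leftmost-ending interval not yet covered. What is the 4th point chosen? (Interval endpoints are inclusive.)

20

By right end: [0,2]  [3,5]  [4,6]  [5,11]  [12,13]  [13,16]  [18,20]  [20,21]  [23,24]
[0,2] uncovered → point at 2; [3,5] uncovered → point at 5; [12,13] uncovered → point at 13; [18,20] uncovered → point at 20; [23,24] uncovered → point at 24.
Points: 2, 5, 13, 20, 24 (5 total).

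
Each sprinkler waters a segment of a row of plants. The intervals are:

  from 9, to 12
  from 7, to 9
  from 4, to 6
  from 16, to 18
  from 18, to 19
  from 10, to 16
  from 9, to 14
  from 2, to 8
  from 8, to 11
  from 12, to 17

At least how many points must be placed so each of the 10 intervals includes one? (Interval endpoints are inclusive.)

4

Sort by right endpoint; whenever an interval is uncovered, place a point at its right end.
Sorted: [4,6] [2,8] [7,9] [8,11] [9,12] [9,14] [10,16] [12,17] [16,18] [18,19]
{[4,6],[2,8]} hit by 6; {[7,9],[8,11],[9,12],[9,14]} hit by 9; {[10,16],[12,17],[16,18]} hit by 16; {[18,19]} hit by 19.
Points: 6, 9, 16, 19 (4 total).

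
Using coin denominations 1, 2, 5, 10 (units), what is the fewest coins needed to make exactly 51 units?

Use the largest denomination that fits, subtract, and repeat.
51 = 5×10 + 1×1
Total coins = 5 + 1 = 6

6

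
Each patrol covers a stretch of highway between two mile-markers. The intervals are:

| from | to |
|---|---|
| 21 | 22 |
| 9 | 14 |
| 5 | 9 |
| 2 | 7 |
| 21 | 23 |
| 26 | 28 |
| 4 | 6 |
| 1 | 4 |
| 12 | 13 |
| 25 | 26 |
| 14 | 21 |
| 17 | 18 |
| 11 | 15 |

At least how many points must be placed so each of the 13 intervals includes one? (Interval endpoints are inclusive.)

6

Sorted: [1,4] [4,6] [2,7] [5,9] [12,13] [9,14] [11,15] [17,18] [14,21] [21,22] [21,23] [25,26] [26,28]
{[1,4],[4,6],[2,7]} hit by 4; {[5,9]} hit by 9; {[12,13],[9,14],[11,15]} hit by 13; {[17,18],[14,21]} hit by 18; {[21,22],[21,23]} hit by 22; {[25,26],[26,28]} hit by 26.
Points: 4, 9, 13, 18, 22, 26 (6 total).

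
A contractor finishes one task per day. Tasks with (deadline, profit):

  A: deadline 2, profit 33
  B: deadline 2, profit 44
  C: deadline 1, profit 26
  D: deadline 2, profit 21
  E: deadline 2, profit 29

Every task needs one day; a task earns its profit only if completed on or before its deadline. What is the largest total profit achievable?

By profit: B(d2,44), A(d2,33), E(d2,29), C(d1,26), D(d2,21)
B→slot 2; A→slot 1; E skipped; C skipped; D skipped.
Profit = 33 + 44 = 77

77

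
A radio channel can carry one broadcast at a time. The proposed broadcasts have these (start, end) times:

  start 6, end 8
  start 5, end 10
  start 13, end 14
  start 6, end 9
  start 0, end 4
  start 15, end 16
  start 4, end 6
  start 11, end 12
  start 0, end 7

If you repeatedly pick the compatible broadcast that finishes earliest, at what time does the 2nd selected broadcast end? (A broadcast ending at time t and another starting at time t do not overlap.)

Greedy by earliest finish: after sorting by end time, pick each interval compatible with the last pick.
By end time: (0,4), (4,6), (0,7), (6,8), (6,9), (5,10), (11,12), (13,14), (15,16).
Pick (0,4); next start ≥ 4 → (4,6); next start ≥ 6 → (6,8); next start ≥ 8 → (11,12); next start ≥ 12 → (13,14); next start ≥ 14 → (15,16).
Selected: (0,4) (4,6) (6,8) (11,12) (13,14) (15,16)

6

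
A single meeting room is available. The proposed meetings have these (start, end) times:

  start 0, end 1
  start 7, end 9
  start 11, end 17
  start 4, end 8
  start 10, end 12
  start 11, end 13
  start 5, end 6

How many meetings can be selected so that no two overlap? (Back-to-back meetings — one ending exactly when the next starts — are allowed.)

Order by finish time; keep every interval that doesn't clash with the previous kept one.
Sorted by end: (0,1)  (5,6)  (4,8)  (7,9)  (10,12)  (11,13)  (11,17)
take (0,1); take (5,6); skip (4,8); take (7,9); take (10,12); skip (11,17).
Selected 4 meetings.

4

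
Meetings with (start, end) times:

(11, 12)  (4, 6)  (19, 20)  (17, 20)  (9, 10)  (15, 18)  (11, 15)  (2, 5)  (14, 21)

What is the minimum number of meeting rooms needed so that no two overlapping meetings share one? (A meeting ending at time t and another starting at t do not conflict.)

starts: [2, 4, 9, 11, 11, 14, 15, 17, 19]
ends:   [5, 6, 10, 12, 15, 18, 20, 20, 21]
s2→1 s4→2 e5→1 e6→0 s9→1 e10→0 s11→1 s11→2 e12→1 s14→2 e15→1 s15→2 s17→3  — peak 3.

3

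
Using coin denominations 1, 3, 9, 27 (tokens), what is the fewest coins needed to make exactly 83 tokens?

5

83 = 3×27 + 2×1
Total coins = 3 + 2 = 5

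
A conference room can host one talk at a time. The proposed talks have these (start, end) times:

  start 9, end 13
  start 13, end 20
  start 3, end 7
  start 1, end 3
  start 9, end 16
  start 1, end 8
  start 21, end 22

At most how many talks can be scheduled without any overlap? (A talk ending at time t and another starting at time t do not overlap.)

Order by finish time; keep every interval that doesn't clash with the previous kept one.
Sorted by end: (1,3)  (3,7)  (1,8)  (9,13)  (9,16)  (13,20)  (21,22)
take (1,3); take (3,7); skip (1,8); take (9,13); take (13,20); take (21,22).
Selected 5 talks.

5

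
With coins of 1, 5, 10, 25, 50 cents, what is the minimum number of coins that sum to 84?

84 = 1×50 + 1×25 + 1×5 + 4×1
Total coins = 1 + 1 + 1 + 4 = 7

7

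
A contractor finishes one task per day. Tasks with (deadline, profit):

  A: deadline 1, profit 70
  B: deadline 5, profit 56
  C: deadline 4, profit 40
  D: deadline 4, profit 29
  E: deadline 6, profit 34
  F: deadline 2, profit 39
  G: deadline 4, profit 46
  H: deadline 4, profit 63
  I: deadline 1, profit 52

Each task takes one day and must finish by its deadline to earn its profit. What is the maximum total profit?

309

Sort by profit descending; place each in the latest free slot ≤ its deadline.
By profit: A(d1,70), H(d4,63), B(d5,56), I(d1,52), G(d4,46), C(d4,40), F(d2,39), E(d6,34), D(d4,29)
A→slot 1; H→slot 4; B→slot 5; I skipped; G→slot 3; C→slot 2; F skipped; E→slot 6; D skipped.
Profit = 70 + 40 + 46 + 63 + 56 + 34 = 309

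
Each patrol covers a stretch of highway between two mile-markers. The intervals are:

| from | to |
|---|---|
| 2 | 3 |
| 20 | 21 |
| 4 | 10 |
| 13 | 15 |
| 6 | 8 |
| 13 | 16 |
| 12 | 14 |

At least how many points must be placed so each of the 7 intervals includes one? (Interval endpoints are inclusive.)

Process intervals by earliest right end; each time one isn't hit yet, stab at its right endpoint.
Sorted: [2,3] [6,8] [4,10] [12,14] [13,15] [13,16] [20,21]
{[2,3]} hit by 3; {[6,8],[4,10]} hit by 8; {[12,14],[13,15],[13,16]} hit by 14; {[20,21]} hit by 21.
Points: 3, 8, 14, 21 (4 total).

4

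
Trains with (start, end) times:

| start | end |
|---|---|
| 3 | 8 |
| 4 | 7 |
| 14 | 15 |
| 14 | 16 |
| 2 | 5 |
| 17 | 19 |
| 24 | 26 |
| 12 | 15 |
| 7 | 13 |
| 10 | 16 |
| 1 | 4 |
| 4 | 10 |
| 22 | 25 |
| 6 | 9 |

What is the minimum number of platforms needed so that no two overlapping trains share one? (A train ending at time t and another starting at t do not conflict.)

4

starts: [1, 2, 3, 4, 4, 6, 7, 10, 12, 14, 14, 17, 22, 24]
ends:   [4, 5, 7, 8, 9, 10, 13, 15, 15, 16, 16, 19, 25, 26]
s1→1 s2→2 s3→3 e4→2 s4→3 s4→4  — peak 4.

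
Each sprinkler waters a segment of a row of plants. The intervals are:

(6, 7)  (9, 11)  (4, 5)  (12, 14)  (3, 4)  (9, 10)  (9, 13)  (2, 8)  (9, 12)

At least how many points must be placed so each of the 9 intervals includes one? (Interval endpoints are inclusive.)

Sort by right endpoint; whenever an interval is uncovered, place a point at its right end.
Sorted: [3,4] [4,5] [6,7] [2,8] [9,10] [9,11] [9,12] [9,13] [12,14]
{[3,4],[4,5]} hit by 4; {[6,7],[2,8]} hit by 7; {[9,10],[9,11],[9,12],[9,13]} hit by 10; {[12,14]} hit by 14.
Points: 4, 7, 10, 14 (4 total).

4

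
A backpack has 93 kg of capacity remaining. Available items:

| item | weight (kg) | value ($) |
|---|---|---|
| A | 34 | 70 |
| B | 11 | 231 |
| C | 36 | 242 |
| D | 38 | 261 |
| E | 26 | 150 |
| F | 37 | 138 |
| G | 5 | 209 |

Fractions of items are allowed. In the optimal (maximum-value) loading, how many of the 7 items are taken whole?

4

Ratios (sorted): G 41.80, B 21.00, D 6.87, C 6.72, E 5.77, F 3.73, A 2.06
take G (5 @ 209); take B (11 @ 231); take D (38 @ 261); take C (36 @ 242); take 3/26 of E → 17.31. Capacity used 93/93.
4 item(s) taken whole; one partial (take 3/26 of E).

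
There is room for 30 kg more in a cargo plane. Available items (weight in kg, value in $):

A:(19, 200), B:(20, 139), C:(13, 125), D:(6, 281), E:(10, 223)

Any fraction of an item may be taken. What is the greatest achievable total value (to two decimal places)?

Ratios (sorted): D 46.83, E 22.30, A 10.53, C 9.62, B 6.95
take D (6 @ 281); take E (10 @ 223); take 14/19 of A → 147.37. Capacity used 30/30.
Total value = 651.37

651.37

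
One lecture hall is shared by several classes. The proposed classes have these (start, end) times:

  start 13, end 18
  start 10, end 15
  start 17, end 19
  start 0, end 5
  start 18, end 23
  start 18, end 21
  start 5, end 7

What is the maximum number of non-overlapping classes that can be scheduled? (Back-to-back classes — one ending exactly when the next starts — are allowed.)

4

Order by finish time; keep every interval that doesn't clash with the previous kept one.
Sorted by end: (0,5)  (5,7)  (10,15)  (13,18)  (17,19)  (18,21)  (18,23)
take (0,5); take (5,7); take (10,15); skip (13,18); take (17,19); skip (18,23).
Selected 4 classes.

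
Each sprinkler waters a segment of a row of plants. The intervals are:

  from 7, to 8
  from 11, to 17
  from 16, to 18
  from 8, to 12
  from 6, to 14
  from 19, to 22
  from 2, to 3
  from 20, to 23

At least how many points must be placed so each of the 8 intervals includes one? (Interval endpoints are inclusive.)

4

Sorted: [2,3] [7,8] [8,12] [6,14] [11,17] [16,18] [19,22] [20,23]
{[2,3]} hit by 3; {[7,8],[8,12],[6,14]} hit by 8; {[11,17],[16,18]} hit by 17; {[19,22],[20,23]} hit by 22.
Points: 3, 8, 17, 22 (4 total).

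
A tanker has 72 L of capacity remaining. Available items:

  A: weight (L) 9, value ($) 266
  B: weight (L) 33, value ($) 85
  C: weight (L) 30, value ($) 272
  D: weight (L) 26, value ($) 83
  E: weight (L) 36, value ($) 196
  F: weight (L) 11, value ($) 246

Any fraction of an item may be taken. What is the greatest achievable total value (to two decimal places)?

Ratios (sorted): A 29.56, F 22.36, C 9.07, E 5.44, D 3.19, B 2.58
take A (9 @ 266); take F (11 @ 246); take C (30 @ 272); take 22/36 of E → 119.78. Capacity used 72/72.
Total value = 903.78

903.78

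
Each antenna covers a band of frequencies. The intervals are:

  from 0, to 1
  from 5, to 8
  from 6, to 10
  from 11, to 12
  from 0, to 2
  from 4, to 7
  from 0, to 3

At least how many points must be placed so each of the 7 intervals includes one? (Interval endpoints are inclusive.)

Sort by right endpoint; whenever an interval is uncovered, place a point at its right end.
By right end: [0,1]  [0,2]  [0,3]  [4,7]  [5,8]  [6,10]  [11,12]
[0,1] uncovered → point at 1; [4,7] uncovered → point at 7; [11,12] uncovered → point at 12.
Points: 1, 7, 12 (3 total).

3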